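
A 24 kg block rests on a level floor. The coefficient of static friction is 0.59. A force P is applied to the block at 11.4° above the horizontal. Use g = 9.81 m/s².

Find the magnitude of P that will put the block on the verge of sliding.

P ≈ 127 N

N = m g − P sin α (the pull lifts the block).
At impending slip, P cos α = μ_s N = μ_s (m g − P sin α).
Solving: P (cos α + μ_s sin α) = μ_s m g → P = 0.59×235/(cos 11.4° + 0.59 sin 11.4°) = 139/1.097 = 127 N.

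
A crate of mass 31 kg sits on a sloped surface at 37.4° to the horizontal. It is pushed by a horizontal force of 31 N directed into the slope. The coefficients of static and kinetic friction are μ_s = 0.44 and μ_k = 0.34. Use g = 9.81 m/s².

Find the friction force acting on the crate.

Resolve perpendicular to the incline: N = m g cos θ + P sin θ = 31×9.81×cos 37.4° + 31×sin 37.4° = 260.4 N.
Parallel to the incline: P cos θ − m g sin θ = 24.63 − 184.7 = -160.1 N; the friction needed to balance this is 160.1 N acting up the slope.
Maximum static friction: μ_s N = 0.44 × 260.4 = 114.6 N.
The required 160.1 N exceeds the static limit, so the crate slides down-slope and f = μ_k N = 0.34×260.4 = 88.5 N.

f ≈ 88.5 N (up the incline)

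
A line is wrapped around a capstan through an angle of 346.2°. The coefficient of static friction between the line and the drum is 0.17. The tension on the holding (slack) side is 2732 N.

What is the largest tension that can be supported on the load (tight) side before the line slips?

T_max ≈ 7630 N

At impending slip the capstan equation gives T₂/T₁ = e^{μβ} with β in radians.
β = 346.2° × π/180 = 6.042 rad.
e^{μβ} = e^{0.17×6.042} = 2.793.
T₂ = T₁ · e^{μβ} = 2732 × 2.793 = 7630 N.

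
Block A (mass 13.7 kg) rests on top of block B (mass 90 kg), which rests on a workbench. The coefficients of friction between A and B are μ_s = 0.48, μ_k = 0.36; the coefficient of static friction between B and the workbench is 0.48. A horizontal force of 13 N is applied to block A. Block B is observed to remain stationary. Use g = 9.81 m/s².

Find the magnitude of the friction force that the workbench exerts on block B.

f ≈ 13 N

Between the blocks, N₁ = m_A g = 134.4 N.
So the A–B interface can sustain at most μ_s N₁ = 64.51 N of static friction.
Since P = 13 N ≤ 64.51 N, A does not slip on B; friction on A equals P = 13 N.
B experiences an equal 13 N forward from A (third law). B is in equilibrium, so the floor supplies f₂ = 13 N of static friction (limit μ_s(m_A+m_B)g = 488.3 N, not exceeded).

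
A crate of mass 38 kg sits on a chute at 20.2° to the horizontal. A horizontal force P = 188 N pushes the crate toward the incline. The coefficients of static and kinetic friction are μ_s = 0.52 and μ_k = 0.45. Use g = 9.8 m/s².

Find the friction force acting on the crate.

Resolve perpendicular to the incline: N = m g cos θ + P sin θ = 38×9.8×cos 20.2° + 188×sin 20.2° = 414.4 N.
Parallel to the incline: P cos θ − m g sin θ = 176.4 − 128.6 = 47.85 N; the friction needed to balance this is 47.85 N acting down the slope.
Maximum static friction: μ_s N = 0.52 × 414.4 = 215.5 N.
|f_req| = 47.85 ≤ 215.5 N → the crate is in equilibrium; friction equals the required value.

f ≈ 47.8 N (down the incline)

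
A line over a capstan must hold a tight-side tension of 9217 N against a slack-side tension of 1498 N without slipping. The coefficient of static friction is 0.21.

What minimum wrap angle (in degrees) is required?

β_min ≈ 496°

T₂/T₁ = e^{μβ} → β = ln(T₂/T₁)/μ.
β = ln(9217/1498)/0.21 = 1.817/0.21 = 8.652 rad.
In degrees: β = 8.652 × 180/π = 496°.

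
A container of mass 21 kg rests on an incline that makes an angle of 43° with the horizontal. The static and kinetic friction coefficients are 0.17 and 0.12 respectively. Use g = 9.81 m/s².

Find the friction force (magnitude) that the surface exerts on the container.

f ≈ 18.1 N (up the incline)

Normal force: N = m g cos θ = 21 × 9.81 × cos 43° = 150.7 N.
For equilibrium along the incline, friction must balance the weight component: f = m g sin θ = 140.5 N up the slope.
The static-friction ceiling is μ_s N = 0.17 × 150.7 = 25.61 N.
|140.5| exceeds 25.61 N, so the container slips down-slope; friction is kinetic, f = μ_k N = 0.12×150.7 = 18.1 N.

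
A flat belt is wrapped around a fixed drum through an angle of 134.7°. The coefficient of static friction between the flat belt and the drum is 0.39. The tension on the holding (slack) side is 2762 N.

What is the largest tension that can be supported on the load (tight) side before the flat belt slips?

T_max ≈ 6910 N

At impending slip the capstan equation gives T₂/T₁ = e^{μβ} with β in radians.
β = 134.7° × π/180 = 2.351 rad.
e^{μβ} = e^{0.39×2.351} = 2.501.
T₂ = T₁ · e^{μβ} = 2762 × 2.501 = 6910 N.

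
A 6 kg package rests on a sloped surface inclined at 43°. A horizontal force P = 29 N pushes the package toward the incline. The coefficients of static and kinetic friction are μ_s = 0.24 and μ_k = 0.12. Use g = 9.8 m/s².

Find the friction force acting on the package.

Normal direction: N = m g cos θ + P sin θ = 62.78 N.
Parallel to the incline: P cos θ − m g sin θ = 21.21 − 40.1 = -18.89 N; the friction needed to balance this is 18.89 N acting up the slope.
Maximum static friction: μ_s N = 0.24 × 62.78 = 15.07 N.
|f_req| = 18.89 > 15.07 N → the package slides down the incline; f = μ_k N = 0.12 × 62.78 = 7.53 N.

f ≈ 7.53 N (up the incline)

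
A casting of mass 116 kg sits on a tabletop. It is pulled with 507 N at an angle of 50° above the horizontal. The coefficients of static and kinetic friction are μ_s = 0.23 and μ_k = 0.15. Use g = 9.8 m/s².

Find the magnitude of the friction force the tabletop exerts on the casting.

f ≈ 112 N

The vertical component of P reduces the normal force: N = m g − P sin α = 1137 − 388.4 = 748.4 N.
For equilibrium, f = P cos α = 507×cos 50° = 325.9 N.
The static-friction limit is μ_s N = 172.1 N.
The required friction exceeds μ_s N, so the casting moves and f = μ_k N = 112 N.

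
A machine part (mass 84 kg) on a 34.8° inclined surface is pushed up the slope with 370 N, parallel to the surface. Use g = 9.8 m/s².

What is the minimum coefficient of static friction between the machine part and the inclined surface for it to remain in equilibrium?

μ_s,min ≈ 0.148

N = m g cos θ = 676 N.
Friction must make up the shortfall along the incline: f = m g sin θ − P = 469.8 − 370 = 99.81 N.
At the threshold f = μ_s N, so μ_s,min = 99.81/676 = 0.148.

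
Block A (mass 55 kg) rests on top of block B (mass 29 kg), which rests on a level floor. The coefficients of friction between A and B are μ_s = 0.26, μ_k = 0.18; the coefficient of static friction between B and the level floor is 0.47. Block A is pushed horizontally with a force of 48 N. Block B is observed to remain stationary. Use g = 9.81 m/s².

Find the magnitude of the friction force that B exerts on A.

The normal force B exerts on A is simply A's weight, N₁ = 539.6 N.
So the A–B interface can sustain at most μ_s N₁ = 140.3 N of static friction.
P = 48 N is within that limit, so A and B move together (both at rest); the A–B friction is simply f₁ = P = 48 N.
B experiences an equal 48 N forward from A (third law). B is in equilibrium, so the floor supplies f₂ = 48 N of static friction (limit μ_s(m_A+m_B)g = 387.3 N, not exceeded).

f ≈ 48 N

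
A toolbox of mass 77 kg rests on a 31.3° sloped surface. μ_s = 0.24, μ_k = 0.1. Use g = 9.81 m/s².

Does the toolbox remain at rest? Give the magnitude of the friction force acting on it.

f ≈ 64.5 N

N = m g cos θ = 645 N.
Down-slope weight component: m g sin θ = 392 N.
μ_s N = 155 N.
392 > 155 N, so it slides; kinetic friction f = μ_k N = 0.1×645 = 64.5 N.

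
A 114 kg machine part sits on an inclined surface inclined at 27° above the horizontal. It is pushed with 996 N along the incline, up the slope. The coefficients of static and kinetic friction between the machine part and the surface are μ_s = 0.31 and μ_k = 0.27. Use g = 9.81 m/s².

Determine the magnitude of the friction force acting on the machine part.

f ≈ 269 N (down the incline)

Perpendicular to the surface, N = m g cos θ = 114·9.81·cos 27° = 996.4 N.
The friction needed for equilibrium is m g sin θ − P = 507.7 − 996 = -488.3 N, measured positive up-slope.
The static-friction ceiling is μ_s N = 0.31 × 996.4 = 308.9 N.
Since |-488.3| > 308.9 N, static friction cannot hold it; the machine part slides up the incline and kinetic friction applies: f = μ_k N = 0.27 × 996.4 = 269 N.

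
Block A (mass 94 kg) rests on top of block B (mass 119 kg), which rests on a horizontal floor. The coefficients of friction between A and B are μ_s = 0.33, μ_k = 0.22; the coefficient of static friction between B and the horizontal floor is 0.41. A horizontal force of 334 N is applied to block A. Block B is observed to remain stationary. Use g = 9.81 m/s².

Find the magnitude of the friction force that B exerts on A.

The normal force B exerts on A is simply A's weight, N₁ = 922.1 N.
Maximum static friction on A from B: μ_s N₁ = 0.33×922.1 = 304.3 N.
Since P = 334 N > 304.3 N, A slides on B; the A–B friction is kinetic: f₁ = μ_k N₁ = 0.22×922.1 = 203 N.
B experiences an equal 203 N forward from A (third law). B is in equilibrium, so the floor supplies f₂ = 203 N of static friction (limit μ_s(m_A+m_B)g = 856.7 N, not exceeded).

f ≈ 203 N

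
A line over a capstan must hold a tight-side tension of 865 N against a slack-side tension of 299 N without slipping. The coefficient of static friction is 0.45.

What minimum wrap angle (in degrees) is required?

T₂/T₁ = e^{μβ} → β = ln(T₂/T₁)/μ.
β = ln(865/299)/0.45 = 1.062/0.45 = 2.361 rad.
In degrees: β = 2.361 × 180/π = 135°.

β_min ≈ 135°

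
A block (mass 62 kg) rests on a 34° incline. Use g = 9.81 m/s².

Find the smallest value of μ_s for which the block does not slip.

μ_s,min ≈ 0.675

At the slip threshold m g sin θ = μ_s m g cos θ, so μ_s,min = tan θ.
μ_s,min = tan 34° = 0.675.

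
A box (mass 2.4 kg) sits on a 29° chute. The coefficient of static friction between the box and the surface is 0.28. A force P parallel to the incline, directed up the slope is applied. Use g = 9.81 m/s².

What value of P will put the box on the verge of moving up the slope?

At impending motion up the slope, friction acts down-slope at its limit: f = μ_s N.
P is parallel to the surface, so N = m g cos θ = 20.6 N.
Along the incline: P = m g sin θ + μ_s N = 11.4 + 0.28×20.6 = 17.2 N.

P ≈ 17.2 N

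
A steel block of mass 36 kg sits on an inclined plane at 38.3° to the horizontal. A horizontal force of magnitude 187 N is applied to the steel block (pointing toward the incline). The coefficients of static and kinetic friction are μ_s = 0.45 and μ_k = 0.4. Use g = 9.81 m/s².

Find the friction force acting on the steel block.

The horizontal push has a component P sin θ into the surface, so N = m g cos θ + P sin θ = 277.2 + 115.9 = 393.1 N.
Along the incline, the net driving force (taking up-slope positive) is P cos θ − m g sin θ = 146.8 − 218.9 = -72.13 N, so equilibrium requires friction f = 72.13 N (up-slope).
Maximum static friction: μ_s N = 0.45 × 393.1 = 176.9 N.
Since 72.13 N is within the 176.9 N limit, the steel block stays put and friction is exactly 72.1 N.

f ≈ 72.1 N (up the incline)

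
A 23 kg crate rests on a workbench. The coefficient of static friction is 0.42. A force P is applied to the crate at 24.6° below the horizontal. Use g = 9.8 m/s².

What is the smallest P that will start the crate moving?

P ≈ 129 N

N = m g + P sin α (the push presses the crate into the workbench).
At impending slip, P cos α = μ_s N = μ_s (m g + P sin α).
Solving: P (cos α − μ_s sin α) = μ_s m g → P = 0.42×225/(cos 24.6° − 0.42 sin 24.6°) = 94.7/0.7344 = 129 N.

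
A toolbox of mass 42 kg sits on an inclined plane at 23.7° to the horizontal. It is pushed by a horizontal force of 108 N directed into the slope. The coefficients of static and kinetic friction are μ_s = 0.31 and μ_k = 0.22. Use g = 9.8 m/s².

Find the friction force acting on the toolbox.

f ≈ 66.6 N (up the incline)

Resolve perpendicular to the incline: N = m g cos θ + P sin θ = 42×9.8×cos 23.7° + 108×sin 23.7° = 420.3 N.
Parallel to the incline: P cos θ − m g sin θ = 98.89 − 165.4 = -66.55 N; the friction needed to balance this is 66.55 N acting up the slope.
Maximum static friction: μ_s N = 0.31 × 420.3 = 130.3 N.
Since 66.55 N is within the 130.3 N limit, the toolbox stays put and friction is exactly 66.6 N.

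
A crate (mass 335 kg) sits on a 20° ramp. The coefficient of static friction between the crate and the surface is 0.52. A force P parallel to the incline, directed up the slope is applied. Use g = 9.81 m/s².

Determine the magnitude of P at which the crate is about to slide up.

At impending motion up the slope, friction acts down-slope at its limit: f = μ_s N.
P is parallel to the surface, so N = m g cos θ = 3090 N.
Along the incline: P = m g sin θ + μ_s N = 1120 + 0.52×3090 = 2730 N.

P ≈ 2730 N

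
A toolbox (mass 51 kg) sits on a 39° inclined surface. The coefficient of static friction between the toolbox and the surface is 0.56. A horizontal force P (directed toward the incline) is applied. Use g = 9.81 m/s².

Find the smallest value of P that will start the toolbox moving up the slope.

P ≈ 1250 N

At impending motion up the slope, friction acts down-slope at its limit: f = μ_s N.
Perpendicular to the incline: N = m g cos θ + P sin θ.
Along the incline: P cos θ = m g sin θ + μ_s N = m g sin θ + μ_s (m g cos θ + P sin θ).
Solving, P (cos θ − μ_s sin θ) = m g (sin θ + μ_s cos θ), so P = 51×9.81×(sin 39° + 0.56 cos 39°)/(cos 39° − 0.56 sin 39°) = 500×1.065/0.4247 = 1250 N.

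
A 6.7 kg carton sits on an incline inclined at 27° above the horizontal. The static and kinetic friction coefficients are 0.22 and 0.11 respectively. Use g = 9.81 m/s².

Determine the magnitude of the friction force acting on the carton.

Normal force: N = m g cos θ = 6.7 × 9.81 × cos 27° = 58.56 N.
Along the slope the weight component is m g sin θ = 29.84 N; friction must supply exactly this, acting up-slope.
Static friction can supply at most μ_s N = 12.88 N.
Since |29.84| > 12.88 N, static friction cannot hold it; the carton slides down the incline and kinetic friction applies: f = μ_k N = 0.11 × 58.56 = 6.44 N.

f ≈ 6.44 N (up the incline)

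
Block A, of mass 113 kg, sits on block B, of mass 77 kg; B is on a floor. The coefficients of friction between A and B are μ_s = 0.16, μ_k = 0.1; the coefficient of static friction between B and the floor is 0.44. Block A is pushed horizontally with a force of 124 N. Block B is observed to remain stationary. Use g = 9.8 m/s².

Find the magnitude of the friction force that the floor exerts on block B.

Between the blocks, N₁ = m_A g = 1107 N.
Maximum static friction on A from B: μ_s N₁ = 0.16×1107 = 177.2 N.
P = 124 N is within that limit, so A and B move together (both at rest); the A–B friction is simply f₁ = P = 124 N.
B experiences an equal 124 N forward from A (third law). B is in equilibrium, so the floor supplies f₂ = 124 N of static friction (limit μ_s(m_A+m_B)g = 819.3 N, not exceeded).

f ≈ 124 N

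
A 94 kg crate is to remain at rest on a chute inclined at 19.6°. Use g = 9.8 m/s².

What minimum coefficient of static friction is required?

μ_s,min ≈ 0.356

At the slip threshold m g sin θ = μ_s m g cos θ, so μ_s,min = tan θ.
μ_s,min = tan 19.6° = 0.356.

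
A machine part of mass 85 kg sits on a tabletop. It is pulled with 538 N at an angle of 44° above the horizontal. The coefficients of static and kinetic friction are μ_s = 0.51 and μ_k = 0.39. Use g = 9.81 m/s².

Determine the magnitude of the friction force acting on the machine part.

f ≈ 179 N

N = m g − P sin α = 833.9 − 538×sin 44° = 460.1 N.
The horizontal driving force is P cos α = 387 N, so equilibrium needs friction f = 387 N.
μ_s N = 0.51 × 460.1 = 234.7 N.
387 > 234.7 N → the machine part slides; f = μ_k N = 0.39×460.1 = 179 N.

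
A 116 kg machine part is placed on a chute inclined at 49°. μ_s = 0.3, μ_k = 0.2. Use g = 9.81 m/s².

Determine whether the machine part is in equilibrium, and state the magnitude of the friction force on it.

N = m g cos θ = 747 N.
Down-slope weight component: m g sin θ = 859 N.
μ_s N = 224 N.
859 > 224 N, so it slides; kinetic friction f = μ_k N = 0.2×747 = 149 N.

f ≈ 149 N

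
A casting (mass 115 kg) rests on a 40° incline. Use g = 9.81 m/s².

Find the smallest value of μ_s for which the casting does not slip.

μ_s,min ≈ 0.839

At the slip threshold m g sin θ = μ_s m g cos θ, so μ_s,min = tan θ.
μ_s,min = tan 40° = 0.839.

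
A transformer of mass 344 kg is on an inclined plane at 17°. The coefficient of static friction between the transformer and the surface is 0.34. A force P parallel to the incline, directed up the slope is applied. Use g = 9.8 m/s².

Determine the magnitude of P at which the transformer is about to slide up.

P ≈ 2080 N

At impending motion up the slope, friction acts down-slope at its limit: f = μ_s N.
P is parallel to the surface, so N = m g cos θ = 3220 N.
Along the incline: P = m g sin θ + μ_s N = 986 + 0.34×3220 = 2080 N.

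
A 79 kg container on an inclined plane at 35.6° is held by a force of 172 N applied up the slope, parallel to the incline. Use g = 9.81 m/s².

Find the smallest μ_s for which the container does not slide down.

N = m g cos θ = 630.1 N.
Friction must make up the shortfall along the incline: f = m g sin θ − P = 451.1 − 172 = 279.1 N.
At the threshold f = μ_s N, so μ_s,min = 279.1/630.1 = 0.443.

μ_s,min ≈ 0.443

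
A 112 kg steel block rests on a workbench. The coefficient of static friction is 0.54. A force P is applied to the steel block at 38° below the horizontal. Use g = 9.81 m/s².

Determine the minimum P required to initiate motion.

P ≈ 1300 N

N = m g + P sin α (the push presses the steel block into the workbench).
At impending slip, P cos α = μ_s N = μ_s (m g + P sin α).
Solving: P (cos α − μ_s sin α) = μ_s m g → P = 0.54×1100/(cos 38° − 0.54 sin 38°) = 593/0.4556 = 1300 N.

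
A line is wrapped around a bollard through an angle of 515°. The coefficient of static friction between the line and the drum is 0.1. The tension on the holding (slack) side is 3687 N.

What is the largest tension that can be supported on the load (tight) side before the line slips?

At impending slip the capstan equation gives T₂/T₁ = e^{μβ} with β in radians.
β = 515° × π/180 = 8.988 rad.
e^{μβ} = e^{0.1×8.988} = 2.457.
T₂ = T₁ · e^{μβ} = 3687 × 2.457 = 9060 N.

T_max ≈ 9060 N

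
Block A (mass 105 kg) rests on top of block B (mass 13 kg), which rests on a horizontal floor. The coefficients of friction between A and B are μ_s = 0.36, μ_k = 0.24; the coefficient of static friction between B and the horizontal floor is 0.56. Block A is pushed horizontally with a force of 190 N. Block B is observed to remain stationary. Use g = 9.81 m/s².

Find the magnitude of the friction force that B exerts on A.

The normal force B exerts on A is simply A's weight, N₁ = 1030 N.
So the A–B interface can sustain at most μ_s N₁ = 370.8 N of static friction.
Since P = 190 N ≤ 370.8 N, A does not slip on B; friction on A equals P = 190 N.
By Newton's third law B feels 190 N forward from A. With B stationary, the floor's static friction on B balances it: f₂ = 190 N (well within μ_s(m_A+m_B)g = 648.2 N).

f ≈ 190 N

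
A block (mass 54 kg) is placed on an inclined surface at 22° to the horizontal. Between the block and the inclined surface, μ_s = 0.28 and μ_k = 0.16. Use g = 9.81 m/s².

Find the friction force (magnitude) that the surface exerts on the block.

f ≈ 78.6 N (up the incline)

Normal force: N = m g cos θ = 54 × 9.81 × cos 22° = 491.2 N.
For equilibrium along the incline, friction must balance the weight component: f = m g sin θ = 198.4 N up the slope.
Static friction can supply at most μ_s N = 137.5 N.
|198.4| exceeds 137.5 N, so the block slips down-slope; friction is kinetic, f = μ_k N = 0.16×491.2 = 78.6 N.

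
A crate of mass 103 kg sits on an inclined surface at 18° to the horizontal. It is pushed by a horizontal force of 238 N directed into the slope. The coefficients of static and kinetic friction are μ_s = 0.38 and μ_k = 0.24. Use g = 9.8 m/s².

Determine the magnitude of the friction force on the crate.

Normal direction: N = m g cos θ + P sin θ = 1034 N.
Parallel to the incline: P cos θ − m g sin θ = 226.4 − 311.9 = -85.57 N; the friction needed to balance this is 85.57 N acting up the slope.
Maximum static friction: μ_s N = 0.38 × 1034 = 392.7 N.
|f_req| = 85.57 ≤ 392.7 N → the crate is in equilibrium; friction equals the required value.

f ≈ 85.6 N (up the incline)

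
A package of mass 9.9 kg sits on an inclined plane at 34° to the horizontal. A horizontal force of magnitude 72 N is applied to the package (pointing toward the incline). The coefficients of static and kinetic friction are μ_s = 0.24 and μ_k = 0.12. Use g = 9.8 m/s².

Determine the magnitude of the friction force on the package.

f ≈ 5.44 N (down the incline)

Resolve perpendicular to the incline: N = m g cos θ + P sin θ = 9.9×9.8×cos 34° + 72×sin 34° = 120.7 N.
Parallel to the incline: P cos θ − m g sin θ = 59.69 − 54.25 = 5.438 N; the friction needed to balance this is 5.438 N acting down the slope.
The limit of static friction is μ_s N = 28.97 N.
|f_req| = 5.438 ≤ 28.97 N → the package is in equilibrium; friction equals the required value.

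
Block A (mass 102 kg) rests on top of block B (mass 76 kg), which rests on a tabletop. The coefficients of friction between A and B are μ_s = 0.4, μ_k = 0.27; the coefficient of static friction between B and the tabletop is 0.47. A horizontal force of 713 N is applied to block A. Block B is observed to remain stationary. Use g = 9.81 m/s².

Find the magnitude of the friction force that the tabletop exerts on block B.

f ≈ 270 N

Between the blocks, N₁ = m_A g = 1001 N.
Maximum static friction on A from B: μ_s N₁ = 0.4×1001 = 400.2 N.
Since P = 713 N > 400.2 N, A slides on B; the A–B friction is kinetic: f₁ = μ_k N₁ = 0.27×1001 = 270 N.
B experiences an equal 270 N forward from A (third law). B is in equilibrium, so the floor supplies f₂ = 270 N of static friction (limit μ_s(m_A+m_B)g = 820.7 N, not exceeded).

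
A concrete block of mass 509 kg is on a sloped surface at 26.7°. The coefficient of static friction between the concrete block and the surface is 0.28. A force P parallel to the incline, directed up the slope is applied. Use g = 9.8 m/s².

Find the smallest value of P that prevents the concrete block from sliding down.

P_min ≈ 994 N

The concrete block tends to slide down (tan θ > μ_s), so at the point of impending slip friction acts up-slope at its limit: f = μ_s N.
P is parallel to the surface, so N = m g cos θ = 4460 N.
Along the incline: P + μ_s N = m g sin θ, so P = 2240 − 0.28×4460 = 994 N.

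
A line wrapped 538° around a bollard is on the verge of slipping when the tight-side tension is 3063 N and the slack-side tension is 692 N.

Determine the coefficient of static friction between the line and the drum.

μ ≈ 0.158

T₂/T₁ = e^{μβ} → μ = ln(T₂/T₁)/β.
β = 538° = 9.39 rad.
μ = ln(3063/692)/9.39 = ln(4.426)/9.39 = 0.158.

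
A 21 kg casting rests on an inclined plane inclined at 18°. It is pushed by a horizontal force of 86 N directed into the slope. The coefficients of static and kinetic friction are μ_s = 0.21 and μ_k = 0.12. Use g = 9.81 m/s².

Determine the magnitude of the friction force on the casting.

f ≈ 18.1 N (down the incline)

The horizontal push has a component P sin θ into the surface, so N = m g cos θ + P sin θ = 195.9 + 26.58 = 222.5 N.
Along the incline, the net driving force (taking up-slope positive) is P cos θ − m g sin θ = 81.79 − 63.66 = 18.13 N, so equilibrium requires friction f = -18.13 N (down-slope).
Maximum static friction: μ_s N = 0.21 × 222.5 = 46.73 N.
Since 18.13 N is within the 46.73 N limit, the casting stays put and friction is exactly 18.1 N.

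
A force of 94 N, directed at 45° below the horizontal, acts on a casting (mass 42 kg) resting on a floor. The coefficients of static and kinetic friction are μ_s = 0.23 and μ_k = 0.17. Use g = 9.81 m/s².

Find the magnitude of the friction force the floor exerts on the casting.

The vertical component of P adds to the normal force: N = m g + P sin α = 412 + 66.47 = 478.5 N.
Horizontally, friction must balance P cos α = 66.47 N.
The static-friction limit is μ_s N = 110.1 N.
66.47 ≤ 110.1 N → static; friction equals the required 66.5 N.

f ≈ 66.5 N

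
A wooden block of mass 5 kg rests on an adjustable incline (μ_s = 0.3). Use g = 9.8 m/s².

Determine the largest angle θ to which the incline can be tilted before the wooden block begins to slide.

At the slip threshold, m g sin θ = μ_s · m g cos θ, so tan θ = μ_s.
θ_max = arctan(0.3) = 16.7°.

θ_max ≈ 16.7°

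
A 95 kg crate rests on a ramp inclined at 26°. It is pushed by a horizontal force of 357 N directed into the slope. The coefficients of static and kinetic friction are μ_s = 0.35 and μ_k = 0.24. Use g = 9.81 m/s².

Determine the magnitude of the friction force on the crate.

The horizontal push has a component P sin θ into the surface, so N = m g cos θ + P sin θ = 837.6 + 156.5 = 994.1 N.
Along the incline, the net driving force (taking up-slope positive) is P cos θ − m g sin θ = 320.9 − 408.5 = -87.67 N, so equilibrium requires friction f = 87.67 N (up-slope).
Maximum static friction: μ_s N = 0.35 × 994.1 = 347.9 N.
|f_req| = 87.67 ≤ 347.9 N → the crate is in equilibrium; friction equals the required value.

f ≈ 87.7 N (up the incline)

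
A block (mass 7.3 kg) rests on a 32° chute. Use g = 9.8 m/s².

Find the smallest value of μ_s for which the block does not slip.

μ_s,min ≈ 0.625

At the slip threshold m g sin θ = μ_s m g cos θ, so μ_s,min = tan θ.
μ_s,min = tan 32° = 0.625.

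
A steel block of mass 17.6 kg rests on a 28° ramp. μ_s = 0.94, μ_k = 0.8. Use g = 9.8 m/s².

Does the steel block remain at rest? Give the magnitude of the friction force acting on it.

f ≈ 81 N

N = m g cos θ = 152 N.
Down-slope weight component: m g sin θ = 81 N.
μ_s N = 143 N.
81 ≤ 143 N, so it stays put; friction = 81 N.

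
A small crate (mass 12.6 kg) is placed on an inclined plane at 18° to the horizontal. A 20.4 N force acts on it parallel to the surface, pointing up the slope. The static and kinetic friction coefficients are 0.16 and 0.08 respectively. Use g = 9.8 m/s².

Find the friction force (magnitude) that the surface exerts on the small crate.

f ≈ 17.8 N (up the incline)

The normal reaction is N = m g cos θ = 117.4 N.
Parallel to the incline, ΣF = 0 gives f = m g sin θ − P = 38.16 − 20.4 = 17.76 N (up-slope positive).
Maximum static friction available: μ_s N = 0.16 × 117.4 = 18.79 N.
Since |17.76| ≤ 18.79 N, static friction is sufficient; f equals the required value, not μ_s N.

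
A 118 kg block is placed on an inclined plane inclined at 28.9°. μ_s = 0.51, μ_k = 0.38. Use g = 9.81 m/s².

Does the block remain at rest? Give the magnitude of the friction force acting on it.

N = m g cos θ = 1010 N.
Down-slope weight component: m g sin θ = 559 N.
μ_s N = 517 N.
559 > 517 N, so it slides; kinetic friction f = μ_k N = 0.38×1010 = 385 N.

f ≈ 385 N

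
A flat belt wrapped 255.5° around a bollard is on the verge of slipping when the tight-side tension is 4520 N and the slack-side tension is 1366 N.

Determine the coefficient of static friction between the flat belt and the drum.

T₂/T₁ = e^{μβ} → μ = ln(T₂/T₁)/β.
β = 255.5° = 4.459 rad.
μ = ln(4520/1366)/4.459 = ln(3.309)/4.459 = 0.268.

μ ≈ 0.268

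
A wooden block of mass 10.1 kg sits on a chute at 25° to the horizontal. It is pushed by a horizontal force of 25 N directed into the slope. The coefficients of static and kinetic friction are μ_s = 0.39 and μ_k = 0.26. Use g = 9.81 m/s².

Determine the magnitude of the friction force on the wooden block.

Resolve perpendicular to the incline: N = m g cos θ + P sin θ = 10.1×9.81×cos 25° + 25×sin 25° = 100.4 N.
Along the incline, the net driving force (taking up-slope positive) is P cos θ − m g sin θ = 22.66 − 41.87 = -19.22 N, so equilibrium requires friction f = 19.22 N (up-slope).
The limit of static friction is μ_s N = 39.14 N.
|f_req| = 19.22 ≤ 39.14 N → the wooden block is in equilibrium; friction equals the required value.

f ≈ 19.2 N (up the incline)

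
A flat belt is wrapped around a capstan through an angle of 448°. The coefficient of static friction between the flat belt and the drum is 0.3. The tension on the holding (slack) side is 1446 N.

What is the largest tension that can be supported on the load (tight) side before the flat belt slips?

T_max ≈ 15100 N

At impending slip the capstan equation gives T₂/T₁ = e^{μβ} with β in radians.
β = 448° × π/180 = 7.819 rad.
e^{μβ} = e^{0.3×7.819} = 10.44.
T₂ = T₁ · e^{μβ} = 1446 × 10.44 = 15100 N.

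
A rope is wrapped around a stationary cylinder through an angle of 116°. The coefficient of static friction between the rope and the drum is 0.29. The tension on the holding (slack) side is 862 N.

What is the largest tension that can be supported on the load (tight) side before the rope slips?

T_max ≈ 1550 N

At impending slip the capstan equation gives T₂/T₁ = e^{μβ} with β in radians.
β = 116° × π/180 = 2.025 rad.
e^{μβ} = e^{0.29×2.025} = 1.799.
T₂ = T₁ · e^{μβ} = 862 × 1.799 = 1550 N.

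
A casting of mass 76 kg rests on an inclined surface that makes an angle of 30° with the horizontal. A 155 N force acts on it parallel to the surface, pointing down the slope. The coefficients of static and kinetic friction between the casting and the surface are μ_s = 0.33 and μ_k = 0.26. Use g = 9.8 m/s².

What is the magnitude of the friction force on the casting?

Perpendicular to the surface, N = m g cos θ = 76·9.8·cos 30° = 645 N.
The friction needed for equilibrium is m g sin θ + P = 372.4 + 155 = 527.4 N, measured positive up-slope.
Static friction can supply at most μ_s N = 212.9 N.
Since |527.4| > 212.9 N, static friction cannot hold it; the casting slides down the incline and kinetic friction applies: f = μ_k N = 0.26 × 645 = 168 N.

f ≈ 168 N (up the incline)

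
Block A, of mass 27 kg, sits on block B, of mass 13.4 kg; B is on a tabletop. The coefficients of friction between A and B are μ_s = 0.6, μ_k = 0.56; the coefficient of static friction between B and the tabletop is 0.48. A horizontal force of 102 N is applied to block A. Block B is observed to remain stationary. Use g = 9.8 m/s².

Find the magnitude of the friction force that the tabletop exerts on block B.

f ≈ 102 N

Between the blocks, N₁ = m_A g = 264.6 N.
So the A–B interface can sustain at most μ_s N₁ = 158.8 N of static friction.
P = 102 N is within that limit, so A and B move together (both at rest); the A–B friction is simply f₁ = P = 102 N.
B experiences an equal 102 N forward from A (third law). B is in equilibrium, so the floor supplies f₂ = 102 N of static friction (limit μ_s(m_A+m_B)g = 190 N, not exceeded).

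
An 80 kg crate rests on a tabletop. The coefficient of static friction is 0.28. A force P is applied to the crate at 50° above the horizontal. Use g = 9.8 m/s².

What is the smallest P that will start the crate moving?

N = m g − P sin α (the pull lifts the crate).
At impending slip, P cos α = μ_s N = μ_s (m g − P sin α).
Solving: P (cos α + μ_s sin α) = μ_s m g → P = 0.28×784/(cos 50° + 0.28 sin 50°) = 220/0.8573 = 256 N.

P ≈ 256 N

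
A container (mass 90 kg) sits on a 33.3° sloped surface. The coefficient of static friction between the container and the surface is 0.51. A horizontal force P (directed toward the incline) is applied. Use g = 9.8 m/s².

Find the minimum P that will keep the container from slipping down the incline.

The container tends to slide down (tan θ > μ_s), so at the point of impending slip friction acts up-slope at its limit: f = μ_s N.
Perpendicular to the incline: N = m g cos θ + P sin θ.
Along the incline: P cos θ + μ_s N = m g sin θ, i.e. P cos θ + μ_s (m g cos θ + P sin θ) = m g sin θ.
Solving, P (cos θ + μ_s sin θ) = m g (sin θ − μ_s cos θ), so P = 882×0.1228/1.116 = 97 N.

P_min ≈ 97 N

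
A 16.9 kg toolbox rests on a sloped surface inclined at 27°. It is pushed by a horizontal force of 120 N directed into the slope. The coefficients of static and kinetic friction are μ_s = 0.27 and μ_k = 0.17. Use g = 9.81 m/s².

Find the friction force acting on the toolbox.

Normal direction: N = m g cos θ + P sin θ = 202.2 N.
Along the incline, the net driving force (taking up-slope positive) is P cos θ − m g sin θ = 106.9 − 75.27 = 31.65 N, so equilibrium requires friction f = -31.65 N (down-slope).
Maximum static friction: μ_s N = 0.27 × 202.2 = 54.59 N.
|f_req| = 31.65 ≤ 54.59 N → the toolbox is in equilibrium; friction equals the required value.

f ≈ 31.7 N (down the incline)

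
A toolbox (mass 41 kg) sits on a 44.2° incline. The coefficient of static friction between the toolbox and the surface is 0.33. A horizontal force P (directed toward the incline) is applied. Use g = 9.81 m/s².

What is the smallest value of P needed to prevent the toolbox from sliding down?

The toolbox tends to slide down (tan θ > μ_s), so at the point of impending slip friction acts up-slope at its limit: f = μ_s N.
Perpendicular to the incline: N = m g cos θ + P sin θ.
Along the incline: P cos θ + μ_s N = m g sin θ, i.e. P cos θ + μ_s (m g cos θ + P sin θ) = m g sin θ.
Solving, P (cos θ + μ_s sin θ) = m g (sin θ − μ_s cos θ), so P = 402×0.4606/0.947 = 196 N.

P_min ≈ 196 N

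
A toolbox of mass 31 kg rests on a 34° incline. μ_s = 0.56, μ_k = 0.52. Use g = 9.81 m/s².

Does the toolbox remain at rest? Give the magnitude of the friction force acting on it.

f ≈ 131 N

N = m g cos θ = 252 N.
Down-slope weight component: m g sin θ = 170 N.
μ_s N = 141 N.
170 > 141 N, so it slides; kinetic friction f = μ_k N = 0.52×252 = 131 N.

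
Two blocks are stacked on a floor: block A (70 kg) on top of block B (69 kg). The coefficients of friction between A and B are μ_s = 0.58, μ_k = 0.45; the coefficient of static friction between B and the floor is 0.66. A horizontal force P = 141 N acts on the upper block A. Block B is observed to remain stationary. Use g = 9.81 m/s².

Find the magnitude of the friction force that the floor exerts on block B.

f ≈ 141 N

Normal force at the A–B interface: N₁ = m_A g = 686.7 N.
So the A–B interface can sustain at most μ_s N₁ = 398.3 N of static friction.
Since P = 141 N ≤ 398.3 N, A does not slip on B; friction on A equals P = 141 N.
By Newton's third law B feels 141 N forward from A. With B stationary, the floor's static friction on B balances it: f₂ = 141 N (well within μ_s(m_A+m_B)g = 900 N).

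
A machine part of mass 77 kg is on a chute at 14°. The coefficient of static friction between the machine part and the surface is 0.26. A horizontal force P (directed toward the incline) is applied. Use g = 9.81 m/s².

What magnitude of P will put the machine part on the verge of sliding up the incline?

At impending motion up the slope, friction acts down-slope at its limit: f = μ_s N.
Perpendicular to the incline: N = m g cos θ + P sin θ.
Along the incline: P cos θ = m g sin θ + μ_s N = m g sin θ + μ_s (m g cos θ + P sin θ).
Solving, P (cos θ − μ_s sin θ) = m g (sin θ + μ_s cos θ), so P = 77×9.81×(sin 14° + 0.26 cos 14°)/(cos 14° − 0.26 sin 14°) = 755×0.4942/0.9074 = 411 N.

P ≈ 411 N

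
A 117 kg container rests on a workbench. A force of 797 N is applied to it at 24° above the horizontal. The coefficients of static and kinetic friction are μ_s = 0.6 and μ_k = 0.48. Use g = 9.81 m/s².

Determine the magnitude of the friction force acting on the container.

f ≈ 395 N

Vertical equilibrium gives N = m g − P sin α = 823.6 N.
For equilibrium, f = P cos α = 797×cos 24° = 728.1 N.
μ_s N = 0.6 × 823.6 = 494.2 N.
728.1 > 494.2 N → the container slides; f = μ_k N = 0.48×823.6 = 395 N.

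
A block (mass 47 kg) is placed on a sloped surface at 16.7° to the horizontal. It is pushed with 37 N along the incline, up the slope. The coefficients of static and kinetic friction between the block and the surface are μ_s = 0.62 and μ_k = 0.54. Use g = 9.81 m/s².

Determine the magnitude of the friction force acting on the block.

f ≈ 95.5 N (up the incline)

Normal force: N = m g cos θ = 47 × 9.81 × cos 16.7° = 441.6 N.
The friction needed for equilibrium is m g sin θ − P = 132.5 − 37 = 95.49 N, measured positive up-slope.
Maximum static friction available: μ_s N = 0.62 × 441.6 = 273.8 N.
Since |95.49| ≤ 273.8 N, static friction is sufficient; f equals the required value, not μ_s N.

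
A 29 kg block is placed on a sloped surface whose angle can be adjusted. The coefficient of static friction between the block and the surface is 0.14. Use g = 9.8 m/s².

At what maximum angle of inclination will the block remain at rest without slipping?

θ_max ≈ 7.97°

At the slip threshold, m g sin θ = μ_s · m g cos θ, so tan θ = μ_s.
θ_max = arctan(0.14) = 7.97°.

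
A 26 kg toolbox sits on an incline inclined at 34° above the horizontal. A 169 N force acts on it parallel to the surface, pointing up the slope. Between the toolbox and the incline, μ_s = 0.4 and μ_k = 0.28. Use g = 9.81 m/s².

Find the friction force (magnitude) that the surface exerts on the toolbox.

The normal reaction is N = m g cos θ = 211.5 N.
For equilibrium along the incline the friction force must supply f = m g sin θ − P = 142.6 − 169 = -26.37 N (positive meaning up-slope).
The static-friction ceiling is μ_s N = 0.4 × 211.5 = 84.58 N.
Since |-26.37| ≤ 84.58 N, no slip — friction simply equals what equilibrium demands.

f ≈ 26.4 N (down the incline)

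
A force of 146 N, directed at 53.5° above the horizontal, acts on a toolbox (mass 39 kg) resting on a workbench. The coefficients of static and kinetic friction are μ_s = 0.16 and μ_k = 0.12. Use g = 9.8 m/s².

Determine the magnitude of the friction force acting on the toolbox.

Vertical equilibrium gives N = m g − P sin α = 264.8 N.
For equilibrium, f = P cos α = 146×cos 53.5° = 86.84 N.
The static-friction limit is μ_s N = 42.37 N.
The required friction exceeds μ_s N, so the toolbox moves and f = μ_k N = 31.8 N.

f ≈ 31.8 N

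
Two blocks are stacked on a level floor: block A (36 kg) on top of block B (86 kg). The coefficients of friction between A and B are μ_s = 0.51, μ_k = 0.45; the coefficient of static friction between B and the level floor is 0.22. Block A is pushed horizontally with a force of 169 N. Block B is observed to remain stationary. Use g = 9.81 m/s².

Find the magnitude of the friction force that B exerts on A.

f ≈ 169 N

Between the blocks, N₁ = m_A g = 353.2 N.
Maximum static friction on A from B: μ_s N₁ = 0.51×353.2 = 180.1 N.
Since P = 169 N ≤ 180.1 N, A does not slip on B; friction on A equals P = 169 N.
B experiences an equal 169 N forward from A (third law). B is in equilibrium, so the floor supplies f₂ = 169 N of static friction (limit μ_s(m_A+m_B)g = 263.3 N, not exceeded).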